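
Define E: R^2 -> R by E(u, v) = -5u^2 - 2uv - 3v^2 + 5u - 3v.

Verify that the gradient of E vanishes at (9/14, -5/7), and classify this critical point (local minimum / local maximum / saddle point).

∇E = (-10u - 2v + 5, -2u - 6v - 3); substituting (9/14, -5/7) gives ∇E = (0, 0), so (9/14, -5/7) is indeed a critical point.
The Hessian of E is constant: H = [[-10, -2], [-2, -6]].
det(H) = (-10)·(-6) − (-2)² = 56.
det(H) > 0 and tr(H) = -16 < 0, so H is negative definite and the point is a local maximum.

local maximum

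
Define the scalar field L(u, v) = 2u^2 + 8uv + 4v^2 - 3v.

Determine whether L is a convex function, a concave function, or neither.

neither

L is quadratic, so its Hessian is the constant matrix H = [[4, 8], [8, 8]].
det(H) = -32, tr(H) = 12.
det(H) < 0, so H is indefinite: neither convex nor concave.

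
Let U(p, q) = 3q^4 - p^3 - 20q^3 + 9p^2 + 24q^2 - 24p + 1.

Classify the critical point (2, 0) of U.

The mixed partial ∂²U/∂p∂q is 0, so the Hessian at any point is diag(U_pp, U_qq) = diag(6(-p + 3), 12(3q^2 - 10q + 4)).
At (2, 0): H = diag(6, 48).
Both eigenvalues are positive, so H is positive definite: a local minimum.

local minimum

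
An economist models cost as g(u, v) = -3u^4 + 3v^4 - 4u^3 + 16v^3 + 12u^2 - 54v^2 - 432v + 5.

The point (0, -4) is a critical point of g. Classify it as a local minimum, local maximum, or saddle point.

The mixed partial ∂²g/∂u∂v is 0, so the Hessian at any point is diag(g_uu, g_vv) = diag(12(-3u^2 - 2u + 2), 12(3v^2 + 8v - 9)).
At (0, -4): H = diag(24, 84).
Both eigenvalues are positive, so H is positive definite: a local minimum.

local minimum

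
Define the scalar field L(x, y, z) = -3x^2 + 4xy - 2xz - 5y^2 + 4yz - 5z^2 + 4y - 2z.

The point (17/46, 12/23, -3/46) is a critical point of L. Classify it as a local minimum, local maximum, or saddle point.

The Hessian is constant: H = [[-6, 4, -2], [4, -10, 4], [-2, 4, -10]].
Leading principal minors: Δ₁ = -6, Δ₂ = 44, Δ₃ = -368.
The minors alternate sign starting negative (−, +, −), so H is negative definite: a local maximum.

local maximum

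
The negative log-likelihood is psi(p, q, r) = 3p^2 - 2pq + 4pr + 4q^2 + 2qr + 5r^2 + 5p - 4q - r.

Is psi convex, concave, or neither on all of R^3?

convex

psi is quadratic, so its Hessian is the constant matrix H = [[6, -2, 4], [-2, 8, 2], [4, 2, 10]].
Leading principal minors: 6, 44, 256.
All positive ⇒ H ≻ 0 ⇒ convex.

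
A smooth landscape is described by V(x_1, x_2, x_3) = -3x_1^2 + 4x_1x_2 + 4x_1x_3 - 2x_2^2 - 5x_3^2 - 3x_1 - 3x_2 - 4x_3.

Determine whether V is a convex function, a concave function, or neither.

concave

V is quadratic, so its Hessian is the constant matrix H = [[-6, 4, 4], [4, -4, 0], [4, 0, -10]].
Leading principal minors: -6, 8, -16.
Signs alternate −, +, − ⇒ H ≺ 0 ⇒ concave.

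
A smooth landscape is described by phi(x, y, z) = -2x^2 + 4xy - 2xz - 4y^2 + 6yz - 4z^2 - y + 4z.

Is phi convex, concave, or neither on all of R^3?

phi is quadratic, so its Hessian is the constant matrix H = [[-4, 4, -2], [4, -8, 6], [-2, 6, -8]].
Leading principal minors: -4, 16, -48.
Signs alternate −, +, − ⇒ H ≺ 0 ⇒ concave.

concave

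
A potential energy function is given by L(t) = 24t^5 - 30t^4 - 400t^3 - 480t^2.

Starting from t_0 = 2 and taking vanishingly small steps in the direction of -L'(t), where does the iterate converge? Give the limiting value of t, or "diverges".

L'(t) = 120t(t - 4)(t + 1)(t + 2), so L'(2) = -5760.
Gradient descent moves in the -L' direction, i.e. t is increasing.
The nearest critical point in that direction is t = 4, where L'' = 14400 > 0 (a local minimum). The iterate converges there.

4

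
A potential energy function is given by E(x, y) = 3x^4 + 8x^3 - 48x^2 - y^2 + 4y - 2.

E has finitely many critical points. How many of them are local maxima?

1

E separates as a function of x plus a function of y, so ∇E=0 decouples.
∂E/∂x = 12x(x - 2)(x + 4) = 0 at x ∈ {-4, 0, 2}; ∂E/∂y = -2(y - 2) = 0 at y ∈ {2}.
The Hessian is diagonal: diag(E_xx, E_yy). Second derivatives: E_xx(-4)=288, E_xx(0)=-96, E_xx(2)=144; E_yy(2)=-2.
Local maxima occur where both diagonal entries negative: (0, 2). Count: 1.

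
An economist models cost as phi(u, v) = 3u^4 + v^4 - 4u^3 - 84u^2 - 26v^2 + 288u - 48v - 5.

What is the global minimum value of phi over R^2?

phi(u,v) separates as P(u) + Q(v) − 5, so its minimum is min P + min Q − 5.
P'(u) = 12(u - 3)(u - 2)(u + 4) vanishes at u ∈ {-4, 2, 3}; Q'(v) = 4(v - 4)(v + 1)(v + 3) vanishes at v ∈ {-3, -1, 4}.
Local minima of P (where P''>0): P(-4)=-1472, P(3)=243. Local minima of Q: Q(-3)=-9, Q(4)=-352.
So the global minimum of phi is P(-4) + Q(4) − 5 = -1472 − 352 − 5 = -1829, attained at (-4, 4).

-1829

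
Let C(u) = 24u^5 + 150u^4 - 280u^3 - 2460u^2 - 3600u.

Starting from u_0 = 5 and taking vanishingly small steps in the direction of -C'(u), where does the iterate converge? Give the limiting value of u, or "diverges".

C'(u) = 120(u - 3)(u + 1)(u + 2)(u + 5), so C'(5) = 100800.
Gradient descent moves in the -C' direction, i.e. u is decreasing.
The nearest critical point in that direction is u = 3, where C'' = 19200 > 0 (a local minimum). The iterate converges there.

3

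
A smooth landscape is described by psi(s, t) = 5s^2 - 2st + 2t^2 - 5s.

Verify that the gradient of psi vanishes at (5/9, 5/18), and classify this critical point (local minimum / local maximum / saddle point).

local minimum

∇psi = (10s - 2t - 5, -2s + 4t); substituting (5/9, 5/18) gives ∇psi = (0, 0), so (5/9, 5/18) is indeed a critical point.
The Hessian of psi is constant: H = [[10, -2], [-2, 4]].
det(H) = 10·4 − (-2)² = 36.
det(H) > 0 and tr(H) = 14 > 0, so H is positive definite and the point is a local minimum.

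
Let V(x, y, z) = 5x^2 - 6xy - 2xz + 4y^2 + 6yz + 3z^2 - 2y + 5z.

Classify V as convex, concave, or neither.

convex

V is quadratic, so its Hessian is the constant matrix H = [[10, -6, -2], [-6, 8, 6], [-2, 6, 6]].
Leading principal minors: 10, 44, 16.
All positive ⇒ H ≻ 0 ⇒ convex.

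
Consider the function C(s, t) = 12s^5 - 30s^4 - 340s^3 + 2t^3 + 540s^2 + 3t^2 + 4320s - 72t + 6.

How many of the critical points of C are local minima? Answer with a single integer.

C separates as a function of s plus a function of t, so ∇C=0 decouples.
∂C/∂s = 60(s - 4)(s - 3)(s + 2)(s + 3) = 0 at s ∈ {-3, -2, 3, 4}; ∂C/∂t = 6(t - 3)(t + 4) = 0 at t ∈ {-4, 3}.
The Hessian is diagonal: diag(C_ss, C_tt). Second derivatives: C_ss(-3)=-2520, C_ss(-2)=1800, C_ss(3)=-1800, C_ss(4)=2520; C_tt(-4)=-42, C_tt(3)=42.
Local minima occur where both diagonal entries positive: (-2, 3), (4, 3). Count: 2.

2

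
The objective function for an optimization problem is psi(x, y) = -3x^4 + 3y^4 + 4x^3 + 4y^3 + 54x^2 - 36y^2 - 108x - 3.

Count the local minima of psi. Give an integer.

2

psi separates as a function of x plus a function of y, so ∇psi=0 decouples.
∂psi/∂x = -12(x - 3)(x - 1)(x + 3) = 0 at x ∈ {-3, 1, 3}; ∂psi/∂y = 12y(y - 2)(y + 3) = 0 at y ∈ {-3, 0, 2}.
The Hessian is diagonal: diag(psi_xx, psi_yy). Second derivatives: psi_xx(-3)=-288, psi_xx(1)=96, psi_xx(3)=-144; psi_yy(-3)=180, psi_yy(0)=-72, psi_yy(2)=120.
Local minima occur where both diagonal entries positive: (1, -3), (1, 2). Count: 2.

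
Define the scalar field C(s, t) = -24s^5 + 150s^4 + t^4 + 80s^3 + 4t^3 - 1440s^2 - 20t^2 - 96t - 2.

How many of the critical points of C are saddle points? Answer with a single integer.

C separates as a function of s plus a function of t, so ∇C=0 decouples.
∂C/∂s = -120s(s - 4)(s - 3)(s + 2) = 0 at s ∈ {-2, 0, 3, 4}; ∂C/∂t = 4(t - 3)(t + 2)(t + 4) = 0 at t ∈ {-4, -2, 3}.
The Hessian is diagonal: diag(C_ss, C_tt). Second derivatives: C_ss(-2)=7200, C_ss(0)=-2880, C_ss(3)=1800, C_ss(4)=-2880; C_tt(-4)=56, C_tt(-2)=-40, C_tt(3)=140.
Saddle points occur where the two diagonal entries have opposite signs: (-2, -2), (0, -4), (0, 3), (3, -2), (4, -4), (4, 3). Count: 6.

6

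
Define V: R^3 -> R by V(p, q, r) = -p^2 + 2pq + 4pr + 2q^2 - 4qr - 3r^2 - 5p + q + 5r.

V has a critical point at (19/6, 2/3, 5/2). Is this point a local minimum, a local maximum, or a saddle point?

The Hessian is constant: H = [[-2, 2, 4], [2, 4, -4], [4, -4, -6]].
Leading principal minors: Δ₁ = -2, Δ₂ = -12, Δ₃ = -24.
The minors fit neither the all-positive nor the alternating-sign pattern, so H is indefinite: a saddle point.

saddle point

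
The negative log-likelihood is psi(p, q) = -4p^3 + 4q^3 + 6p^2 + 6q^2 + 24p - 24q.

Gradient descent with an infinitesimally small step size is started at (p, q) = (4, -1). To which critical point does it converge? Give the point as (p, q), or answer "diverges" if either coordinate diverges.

diverges

psi is separable, so gradient descent decouples: p follows -∂psi/∂p, q follows -∂psi/∂q.
∂psi/∂p = -12(p - 2)(p + 1); at p=4 this is -120, so p increases.
∂psi/∂q = 12(q - 1)(q + 2); at q=-1 this is -24, so q increases.
The p-coordinate has no critical point in that direction and runs off to infinity.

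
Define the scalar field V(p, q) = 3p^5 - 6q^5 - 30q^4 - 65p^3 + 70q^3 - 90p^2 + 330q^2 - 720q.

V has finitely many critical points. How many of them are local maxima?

V separates as a function of p plus a function of q, so ∇V=0 decouples.
∂V/∂p = 15p(p - 4)(p + 1)(p + 3) = 0 at p ∈ {-3, -1, 0, 4}; ∂V/∂q = -30(q - 2)(q - 1)(q + 3)(q + 4) = 0 at q ∈ {-4, -3, 1, 2}.
The Hessian is diagonal: diag(V_pp, V_qq). Second derivatives: V_pp(-3)=-630, V_pp(-1)=150, V_pp(0)=-180, V_pp(4)=2100; V_qq(-4)=900, V_qq(-3)=-600, V_qq(1)=600, V_qq(2)=-900.
Local maxima occur where both diagonal entries negative: (-3, -3), (-3, 2), (0, -3), (0, 2). Count: 4.

4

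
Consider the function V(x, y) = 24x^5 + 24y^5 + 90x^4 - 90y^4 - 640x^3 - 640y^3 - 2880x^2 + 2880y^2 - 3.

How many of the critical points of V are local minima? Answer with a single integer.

4

V separates as a function of x plus a function of y, so ∇V=0 decouples.
∂V/∂x = 120x(x - 4)(x + 3)(x + 4) = 0 at x ∈ {-4, -3, 0, 4}; ∂V/∂y = 120y(y - 4)(y - 3)(y + 4) = 0 at y ∈ {-4, 0, 3, 4}.
The Hessian is diagonal: diag(V_xx, V_yy). Second derivatives: V_xx(-4)=-3840, V_xx(-3)=2520, V_xx(0)=-5760, V_xx(4)=26880; V_yy(-4)=-26880, V_yy(0)=5760, V_yy(3)=-2520, V_yy(4)=3840.
Local minima occur where both diagonal entries positive: (-3, 0), (-3, 4), (4, 0), (4, 4). Count: 4.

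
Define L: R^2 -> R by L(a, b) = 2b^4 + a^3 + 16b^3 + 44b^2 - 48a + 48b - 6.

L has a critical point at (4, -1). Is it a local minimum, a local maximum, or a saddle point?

local minimum

The mixed partial ∂²L/∂a∂b is 0, so the Hessian at any point is diag(L_aa, L_bb) = diag(6a, 8(3b^2 + 12b + 11)).
At (4, -1): H = diag(24, 16).
Both eigenvalues are positive, so H is positive definite: a local minimum.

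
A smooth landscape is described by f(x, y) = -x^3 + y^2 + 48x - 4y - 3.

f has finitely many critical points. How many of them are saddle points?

1

f separates as a function of x plus a function of y, so ∇f=0 decouples.
∂f/∂x = -3(x - 4)(x + 4) = 0 at x ∈ {-4, 4}; ∂f/∂y = 2(y - 2) = 0 at y ∈ {2}.
The Hessian is diagonal: diag(f_xx, f_yy). Second derivatives: f_xx(-4)=24, f_xx(4)=-24; f_yy(2)=2.
Saddle points occur where the two diagonal entries have opposite signs: (4, 2). Count: 1.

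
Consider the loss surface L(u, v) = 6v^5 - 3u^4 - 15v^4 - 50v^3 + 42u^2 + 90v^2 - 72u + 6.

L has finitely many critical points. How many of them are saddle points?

L separates as a function of u plus a function of v, so ∇L=0 decouples.
∂L/∂u = -12(u - 2)(u - 1)(u + 3) = 0 at u ∈ {-3, 1, 2}; ∂L/∂v = 30v(v - 3)(v - 1)(v + 2) = 0 at v ∈ {-2, 0, 1, 3}.
The Hessian is diagonal: diag(L_uu, L_vv). Second derivatives: L_uu(-3)=-240, L_uu(1)=48, L_uu(2)=-60; L_vv(-2)=-900, L_vv(0)=180, L_vv(1)=-180, L_vv(3)=900.
Saddle points occur where the two diagonal entries have opposite signs: (-3, 0), (-3, 3), (1, -2), (1, 1), (2, 0), (2, 3). Count: 6.

6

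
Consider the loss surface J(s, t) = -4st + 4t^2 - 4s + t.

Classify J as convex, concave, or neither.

neither

J is quadratic, so its Hessian is the constant matrix H = [[0, -4], [-4, 8]].
det(H) = -16, tr(H) = 8.
det(H) < 0, so H is indefinite: neither convex nor concave.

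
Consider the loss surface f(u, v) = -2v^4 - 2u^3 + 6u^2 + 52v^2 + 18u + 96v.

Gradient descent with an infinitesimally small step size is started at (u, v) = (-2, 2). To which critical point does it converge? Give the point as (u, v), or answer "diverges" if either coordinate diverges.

f is separable, so gradient descent decouples: u follows -∂f/∂u, v follows -∂f/∂v.
∂f/∂u = -6(u - 3)(u + 1); at u=-2 this is -30, so u increases.
∂f/∂v = -8(v - 4)(v + 1)(v + 3); at v=2 this is 240, so v decreases.
u converges to its nearest critical value -1 (a local min of the u-part); v converges to -1. The iterate converges to (-1, -1).

(-1, -1)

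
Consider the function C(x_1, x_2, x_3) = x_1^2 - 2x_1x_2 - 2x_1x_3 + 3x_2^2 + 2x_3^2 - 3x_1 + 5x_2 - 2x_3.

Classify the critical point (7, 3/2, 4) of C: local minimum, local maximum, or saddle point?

The Hessian is constant: H = [[2, -2, -2], [-2, 6, 0], [-2, 0, 4]].
Leading principal minors: Δ₁ = 2, Δ₂ = 8, Δ₃ = 8.
All leading minors are positive, so H is positive definite: a local minimum.

local minimum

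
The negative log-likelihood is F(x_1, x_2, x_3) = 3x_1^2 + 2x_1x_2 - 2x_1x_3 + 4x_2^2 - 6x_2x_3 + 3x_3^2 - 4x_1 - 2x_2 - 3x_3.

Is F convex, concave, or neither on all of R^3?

convex

F is quadratic, so its Hessian is the constant matrix H = [[6, 2, -2], [2, 8, -6], [-2, -6, 6]].
Leading principal minors: 6, 44, 64.
All positive ⇒ H ≻ 0 ⇒ convex.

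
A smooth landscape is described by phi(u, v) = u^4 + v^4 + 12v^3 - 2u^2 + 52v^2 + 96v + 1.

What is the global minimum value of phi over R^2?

-64

phi(u,v) separates as P(u) + Q(v) + 1, so its minimum is min P + min Q + 1.
P'(u) = 4u(u - 1)(u + 1) vanishes at u ∈ {-1, 0, 1}; Q'(v) = 4(v + 2)(v + 3)(v + 4) vanishes at v ∈ {-4, -3, -2}.
Local minima of P (where P''>0): P(-1)=-1, P(1)=-1. Local minima of Q: Q(-4)=-64, Q(-2)=-64.
So the global minimum of phi is P(-1) + Q(-4) + 1 = -1 − 64 + 1 = -64, attained at (-1, -4).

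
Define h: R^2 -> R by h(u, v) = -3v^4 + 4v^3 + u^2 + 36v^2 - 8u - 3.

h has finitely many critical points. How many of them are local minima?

h separates as a function of u plus a function of v, so ∇h=0 decouples.
∂h/∂u = 2(u - 4) = 0 at u ∈ {4}; ∂h/∂v = -12v(v - 3)(v + 2) = 0 at v ∈ {-2, 0, 3}.
The Hessian is diagonal: diag(h_uu, h_vv). Second derivatives: h_uu(4)=2; h_vv(-2)=-120, h_vv(0)=72, h_vv(3)=-180.
Local minima occur where both diagonal entries positive: (4, 0). Count: 1.

1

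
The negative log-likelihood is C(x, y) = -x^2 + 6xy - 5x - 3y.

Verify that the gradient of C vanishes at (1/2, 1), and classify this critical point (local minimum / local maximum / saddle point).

saddle point

∇C = (-2x + 6y - 5, 6x - 3); substituting (1/2, 1) gives ∇C = (0, 0), so (1/2, 1) is indeed a critical point.
The Hessian of C is constant: H = [[-2, 6], [6, 0]].
det(H) = (-2)·0 − 6² = -36.
Since det(H) < 0, H is indefinite and the critical point is a saddle point.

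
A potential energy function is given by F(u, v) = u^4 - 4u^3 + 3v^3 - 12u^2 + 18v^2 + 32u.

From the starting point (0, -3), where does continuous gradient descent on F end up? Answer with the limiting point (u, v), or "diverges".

F is separable, so gradient descent decouples: u follows -∂F/∂u, v follows -∂F/∂v.
∂F/∂u = 4(u - 4)(u - 1)(u + 2); at u=0 this is 32, so u decreases.
∂F/∂v = 9v(v + 4); at v=-3 this is -27, so v increases.
u converges to its nearest critical value -2 (a local min of the u-part); v converges to 0. The iterate converges to (-2, 0).

(-2, 0)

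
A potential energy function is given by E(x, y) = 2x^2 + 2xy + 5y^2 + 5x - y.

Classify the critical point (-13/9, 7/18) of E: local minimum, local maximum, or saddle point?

local minimum

The Hessian of E is constant: H = [[4, 2], [2, 10]].
det(H) = 4·10 − 2² = 36.
det(H) > 0 and tr(H) = 14 > 0, so H is positive definite and the point is a local minimum.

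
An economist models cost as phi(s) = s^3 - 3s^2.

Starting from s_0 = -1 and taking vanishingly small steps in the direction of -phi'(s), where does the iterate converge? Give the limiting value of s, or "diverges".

phi'(s) = 3s(s - 2), so phi'(-1) = 9.
Gradient descent moves in the -phi' direction, i.e. s is decreasing.
There is no critical point below s=-1, and phi' keeps the same sign, so the iterate runs off to −∞.

diverges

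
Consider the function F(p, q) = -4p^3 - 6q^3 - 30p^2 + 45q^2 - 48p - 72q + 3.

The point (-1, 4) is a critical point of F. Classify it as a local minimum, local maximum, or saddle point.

The mixed partial ∂²F/∂p∂q is 0, so the Hessian at any point is diag(F_pp, F_qq) = diag(-12(2p + 5), 18(-2q + 5)).
At (-1, 4): H = diag(-36, -54).
Both eigenvalues are negative, so H is negative definite: a local maximum.

local maximum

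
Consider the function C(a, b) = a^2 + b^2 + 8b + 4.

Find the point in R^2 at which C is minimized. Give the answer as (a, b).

(0, -4)

C(a,b) separates as P(a) + Q(b) + 4, so its minimum is min P + min Q + 4.
P'(a) = 2a vanishes at a ∈ {0}; Q'(b) = 2b + 8 vanishes at b ∈ {-4}.
Local minima of P (where P''>0): P(0)=0. Local minima of Q: Q(-4)=-16.
So the global minimum of C is P(0) + Q(-4) + 4 = 0 − 16 + 4 = -12, attained at (0, -4).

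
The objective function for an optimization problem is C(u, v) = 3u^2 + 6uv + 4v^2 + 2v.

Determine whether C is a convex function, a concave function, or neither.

convex

C is quadratic, so its Hessian is the constant matrix H = [[6, 6], [6, 8]].
det(H) = 12, tr(H) = 14.
det(H) > 0 and tr(H) > 0, so H is positive definite everywhere: convex.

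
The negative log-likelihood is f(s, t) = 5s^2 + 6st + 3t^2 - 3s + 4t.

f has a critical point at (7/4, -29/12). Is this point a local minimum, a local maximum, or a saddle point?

The Hessian of f is constant: H = [[10, 6], [6, 6]].
det(H) = 10·6 − 6² = 24.
det(H) > 0 and tr(H) = 16 > 0, so H is positive definite and the point is a local minimum.

local minimum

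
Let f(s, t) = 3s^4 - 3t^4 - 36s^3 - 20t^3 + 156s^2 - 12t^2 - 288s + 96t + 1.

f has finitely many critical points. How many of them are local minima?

f separates as a function of s plus a function of t, so ∇f=0 decouples.
∂f/∂s = 12(s - 4)(s - 3)(s - 2) = 0 at s ∈ {2, 3, 4}; ∂f/∂t = -12(t - 1)(t + 2)(t + 4) = 0 at t ∈ {-4, -2, 1}.
The Hessian is diagonal: diag(f_ss, f_tt). Second derivatives: f_ss(2)=24, f_ss(3)=-12, f_ss(4)=24; f_tt(-4)=-120, f_tt(-2)=72, f_tt(1)=-180.
Local minima occur where both diagonal entries positive: (2, -2), (4, -2). Count: 2.

2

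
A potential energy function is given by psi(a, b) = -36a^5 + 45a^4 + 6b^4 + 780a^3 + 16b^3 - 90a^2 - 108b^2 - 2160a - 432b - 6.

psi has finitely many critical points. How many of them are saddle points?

psi separates as a function of a plus a function of b, so ∇psi=0 decouples.
∂psi/∂a = -180(a - 4)(a - 1)(a + 1)(a + 3) = 0 at a ∈ {-3, -1, 1, 4}; ∂psi/∂b = 24(b - 3)(b + 2)(b + 3) = 0 at b ∈ {-3, -2, 3}.
The Hessian is diagonal: diag(psi_aa, psi_bb). Second derivatives: psi_aa(-3)=10080, psi_aa(-1)=-3600, psi_aa(1)=4320, psi_aa(4)=-18900; psi_bb(-3)=144, psi_bb(-2)=-120, psi_bb(3)=720.
Saddle points occur where the two diagonal entries have opposite signs: (-3, -2), (-1, -3), (-1, 3), (1, -2), (4, -3), (4, 3). Count: 6.

6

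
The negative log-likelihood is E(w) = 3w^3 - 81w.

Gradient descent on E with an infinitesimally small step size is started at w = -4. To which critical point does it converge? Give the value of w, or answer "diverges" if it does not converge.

E'(w) = 9(w - 3)(w + 3), so E'(-4) = 63.
Gradient descent moves in the -E' direction, i.e. w is decreasing.
There is no critical point below w=-4, and E' keeps the same sign, so the iterate runs off to −∞.

diverges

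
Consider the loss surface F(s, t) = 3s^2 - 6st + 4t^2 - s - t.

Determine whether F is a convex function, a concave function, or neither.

convex

F is quadratic, so its Hessian is the constant matrix H = [[6, -6], [-6, 8]].
det(H) = 12, tr(H) = 14.
det(H) > 0 and tr(H) > 0, so H is positive definite everywhere: convex.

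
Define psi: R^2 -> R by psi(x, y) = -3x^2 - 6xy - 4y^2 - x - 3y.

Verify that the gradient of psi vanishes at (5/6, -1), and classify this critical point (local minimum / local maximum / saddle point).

∇psi = (-6x - 6y - 1, -6x - 8y - 3); substituting (5/6, -1) gives ∇psi = (0, 0), so (5/6, -1) is indeed a critical point.
The Hessian of psi is constant: H = [[-6, -6], [-6, -8]].
det(H) = (-6)·(-8) − (-6)² = 12.
det(H) > 0 and tr(H) = -14 < 0, so H is negative definite and the point is a local maximum.

local maximum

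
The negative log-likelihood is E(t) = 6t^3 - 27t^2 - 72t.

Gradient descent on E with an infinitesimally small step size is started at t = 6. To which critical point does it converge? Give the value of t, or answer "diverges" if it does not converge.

E'(t) = 18(t - 4)(t + 1), so E'(6) = 252.
Gradient descent moves in the -E' direction, i.e. t is decreasing.
The nearest critical point in that direction is t = 4, where E'' = 90 > 0 (a local minimum). The iterate converges there.

4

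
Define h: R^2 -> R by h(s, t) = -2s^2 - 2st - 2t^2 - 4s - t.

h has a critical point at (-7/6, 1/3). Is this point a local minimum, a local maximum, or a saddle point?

The Hessian of h is constant: H = [[-4, -2], [-2, -4]].
det(H) = (-4)·(-4) − (-2)² = 12.
det(H) > 0 and tr(H) = -8 < 0, so H is negative definite and the point is a local maximum.

local maximum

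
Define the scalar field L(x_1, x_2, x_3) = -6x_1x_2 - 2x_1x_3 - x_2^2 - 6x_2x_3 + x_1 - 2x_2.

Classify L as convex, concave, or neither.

L is quadratic, so its Hessian is the constant matrix H = [[0, -6, -2], [-6, -2, -6], [-2, -6, 0]].
Leading principal minors: 0, -36, -136.
Neither pattern holds ⇒ H is indefinite ⇒ neither convex nor concave.

neither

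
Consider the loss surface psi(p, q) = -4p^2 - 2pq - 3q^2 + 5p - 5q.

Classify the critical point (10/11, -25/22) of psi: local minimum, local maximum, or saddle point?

local maximum

The Hessian of psi is constant: H = [[-8, -2], [-2, -6]].
det(H) = (-8)·(-6) − (-2)² = 44.
det(H) > 0 and tr(H) = -14 < 0, so H is negative definite and the point is a local maximum.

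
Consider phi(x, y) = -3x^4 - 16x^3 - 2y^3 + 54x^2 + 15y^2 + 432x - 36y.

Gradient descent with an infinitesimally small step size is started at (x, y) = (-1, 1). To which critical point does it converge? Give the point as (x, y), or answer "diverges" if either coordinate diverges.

(-3, 2)

phi is separable, so gradient descent decouples: x follows -∂phi/∂x, y follows -∂phi/∂y.
∂phi/∂x = -12(x - 3)(x + 3)(x + 4); at x=-1 this is 288, so x decreases.
∂phi/∂y = -6(y - 3)(y - 2); at y=1 this is -12, so y increases.
x converges to its nearest critical value -3 (a local min of the x-part); y converges to 2. The iterate converges to (-3, 2).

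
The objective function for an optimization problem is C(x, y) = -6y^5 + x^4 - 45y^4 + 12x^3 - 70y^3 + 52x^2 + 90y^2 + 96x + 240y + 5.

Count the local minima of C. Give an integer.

C separates as a function of x plus a function of y, so ∇C=0 decouples.
∂C/∂x = 4(x + 2)(x + 3)(x + 4) = 0 at x ∈ {-4, -3, -2}; ∂C/∂y = -30(y - 1)(y + 1)(y + 2)(y + 4) = 0 at y ∈ {-4, -2, -1, 1}.
The Hessian is diagonal: diag(C_xx, C_yy). Second derivatives: C_xx(-4)=8, C_xx(-3)=-4, C_xx(-2)=8; C_yy(-4)=900, C_yy(-2)=-180, C_yy(-1)=180, C_yy(1)=-900.
Local minima occur where both diagonal entries positive: (-4, -4), (-4, -1), (-2, -4), (-2, -1). Count: 4.

4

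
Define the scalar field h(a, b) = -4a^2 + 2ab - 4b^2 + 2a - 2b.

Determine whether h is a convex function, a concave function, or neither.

h is quadratic, so its Hessian is the constant matrix H = [[-8, 2], [2, -8]].
det(H) = 60, tr(H) = -16.
det(H) > 0 and tr(H) < 0, so H is negative definite everywhere: concave.

concave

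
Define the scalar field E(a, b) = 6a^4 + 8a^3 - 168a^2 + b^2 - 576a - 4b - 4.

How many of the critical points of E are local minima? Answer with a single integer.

E separates as a function of a plus a function of b, so ∇E=0 decouples.
∂E/∂a = 24(a - 4)(a + 2)(a + 3) = 0 at a ∈ {-3, -2, 4}; ∂E/∂b = 2(b - 2) = 0 at b ∈ {2}.
The Hessian is diagonal: diag(E_aa, E_bb). Second derivatives: E_aa(-3)=168, E_aa(-2)=-144, E_aa(4)=1008; E_bb(2)=2.
Local minima occur where both diagonal entries positive: (-3, 2), (4, 2). Count: 2.

2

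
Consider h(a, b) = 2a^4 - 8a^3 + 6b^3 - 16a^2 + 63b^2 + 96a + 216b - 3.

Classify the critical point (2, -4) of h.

The mixed partial ∂²h/∂a∂b is 0, so the Hessian at any point is diag(h_aa, h_bb) = diag(8(3a^2 - 6a - 4), 18(2b + 7)).
At (2, -4): H = diag(-32, -18).
Both eigenvalues are negative, so H is negative definite: a local maximum.

local maximum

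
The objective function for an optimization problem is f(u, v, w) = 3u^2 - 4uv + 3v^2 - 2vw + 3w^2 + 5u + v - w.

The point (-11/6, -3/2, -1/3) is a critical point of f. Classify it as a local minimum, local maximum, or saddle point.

The Hessian is constant: H = [[6, -4, 0], [-4, 6, -2], [0, -2, 6]].
Leading principal minors: Δ₁ = 6, Δ₂ = 20, Δ₃ = 96.
All leading minors are positive, so H is positive definite: a local minimum.

local minimum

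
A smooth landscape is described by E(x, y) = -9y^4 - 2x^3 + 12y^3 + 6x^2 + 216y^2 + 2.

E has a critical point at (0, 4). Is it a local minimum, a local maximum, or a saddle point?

The mixed partial ∂²E/∂x∂y is 0, so the Hessian at any point is diag(E_xx, E_yy) = diag(12(-x + 1), 36(-3y^2 + 2y + 12)).
At (0, 4): H = diag(12, -1008).
The eigenvalues have opposite signs, so H is indefinite: a saddle point.

saddle point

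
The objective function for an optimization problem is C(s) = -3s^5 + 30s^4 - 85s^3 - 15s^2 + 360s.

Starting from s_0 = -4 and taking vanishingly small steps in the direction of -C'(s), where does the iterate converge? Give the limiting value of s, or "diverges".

-1

C'(s) = -15(s - 4)(s - 3)(s - 2)(s + 1), so C'(-4) = -15120.
Gradient descent moves in the -C' direction, i.e. s is increasing.
The nearest critical point in that direction is s = -1, where C'' = 900 > 0 (a local minimum). The iterate converges there.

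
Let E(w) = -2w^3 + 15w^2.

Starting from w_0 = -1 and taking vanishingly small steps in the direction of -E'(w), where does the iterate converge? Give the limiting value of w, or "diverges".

E'(w) = -6w(w - 5), so E'(-1) = -36.
Gradient descent moves in the -E' direction, i.e. w is increasing.
The nearest critical point in that direction is w = 0, where E'' = 30 > 0 (a local minimum). The iterate converges there.

0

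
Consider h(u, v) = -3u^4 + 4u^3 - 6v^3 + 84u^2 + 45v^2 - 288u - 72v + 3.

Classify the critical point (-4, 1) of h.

saddle point

The mixed partial ∂²h/∂u∂v is 0, so the Hessian at any point is diag(h_uu, h_vv) = diag(12(-3u^2 + 2u + 14), 18(-2v + 5)).
At (-4, 1): H = diag(-504, 54).
The eigenvalues have opposite signs, so H is indefinite: a saddle point.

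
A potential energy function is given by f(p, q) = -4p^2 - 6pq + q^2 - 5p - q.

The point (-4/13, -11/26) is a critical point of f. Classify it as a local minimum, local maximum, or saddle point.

saddle point

The Hessian of f is constant: H = [[-8, -6], [-6, 2]].
det(H) = (-8)·2 − (-6)² = -52.
Since det(H) < 0, H is indefinite and the critical point is a saddle point.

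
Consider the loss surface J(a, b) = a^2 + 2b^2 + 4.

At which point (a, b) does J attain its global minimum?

J(a,b) separates as P(a) + Q(b) + 4, so its minimum is min P + min Q + 4.
P'(a) = 2a vanishes at a ∈ {0}; Q'(b) = 4b vanishes at b ∈ {0}.
Local minima of P (where P''>0): P(0)=0. Local minima of Q: Q(0)=0.
So the global minimum of J is P(0) + Q(0) + 4 = 0 + 0 + 4 = 4, attained at (0, 0).

(0, 0)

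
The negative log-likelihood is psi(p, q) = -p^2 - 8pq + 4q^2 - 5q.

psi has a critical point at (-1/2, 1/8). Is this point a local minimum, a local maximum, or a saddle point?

saddle point

The Hessian of psi is constant: H = [[-2, -8], [-8, 8]].
det(H) = (-2)·8 − (-8)² = -80.
Since det(H) < 0, H is indefinite and the critical point is a saddle point.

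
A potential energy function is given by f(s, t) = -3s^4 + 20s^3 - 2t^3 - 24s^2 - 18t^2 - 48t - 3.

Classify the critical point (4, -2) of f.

local maximum

The mixed partial ∂²f/∂s∂t is 0, so the Hessian at any point is diag(f_ss, f_tt) = diag(12(-3s^2 + 10s - 4), -12(t + 3)).
At (4, -2): H = diag(-144, -12).
Both eigenvalues are negative, so H is negative definite: a local maximum.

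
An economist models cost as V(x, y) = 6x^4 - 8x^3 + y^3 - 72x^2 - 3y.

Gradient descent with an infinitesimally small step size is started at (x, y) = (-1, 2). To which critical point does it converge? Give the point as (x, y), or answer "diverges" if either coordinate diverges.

(-2, 1)

V is separable, so gradient descent decouples: x follows -∂V/∂x, y follows -∂V/∂y.
∂V/∂x = 24x(x - 3)(x + 2); at x=-1 this is 96, so x decreases.
∂V/∂y = 3(y - 1)(y + 1); at y=2 this is 9, so y decreases.
x converges to its nearest critical value -2 (a local min of the x-part); y converges to 1. The iterate converges to (-2, 1).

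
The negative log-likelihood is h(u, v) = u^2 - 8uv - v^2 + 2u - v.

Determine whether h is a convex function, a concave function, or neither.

h is quadratic, so its Hessian is the constant matrix H = [[2, -8], [-8, -2]].
det(H) = -68, tr(H) = 0.
det(H) < 0, so H is indefinite: neither convex nor concave.

neither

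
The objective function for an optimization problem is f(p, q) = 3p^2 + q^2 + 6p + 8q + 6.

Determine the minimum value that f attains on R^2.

f(p,q) separates as A(p) + B(q) + 6, so its minimum is min A + min B + 6.
A'(p) = 6p + 6 vanishes at p ∈ {-1}; B'(q) = 2q + 8 vanishes at q ∈ {-4}.
Local minima of A (where A''>0): A(-1)=-3. Local minima of B: B(-4)=-16.
So the global minimum of f is A(-1) + B(-4) + 6 = -3 − 16 + 6 = -13, attained at (-1, -4).

-13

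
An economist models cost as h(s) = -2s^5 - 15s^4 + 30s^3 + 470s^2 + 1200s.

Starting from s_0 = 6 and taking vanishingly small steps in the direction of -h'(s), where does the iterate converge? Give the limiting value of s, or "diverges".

diverges

h'(s) = -10(s - 4)(s + 2)(s + 3)(s + 5), so h'(6) = -15840.
Gradient descent moves in the -h' direction, i.e. s is increasing.
There is no critical point above s=6, and h' keeps the same sign, so the iterate runs off to +∞.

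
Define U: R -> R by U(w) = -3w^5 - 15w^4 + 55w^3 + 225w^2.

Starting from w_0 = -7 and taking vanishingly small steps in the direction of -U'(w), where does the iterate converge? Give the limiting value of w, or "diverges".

U'(w) = -15w(w - 3)(w + 2)(w + 5), so U'(-7) = -10500.
Gradient descent moves in the -U' direction, i.e. w is increasing.
The nearest critical point in that direction is w = -5, where U'' = 1800 > 0 (a local minimum). The iterate converges there.

-5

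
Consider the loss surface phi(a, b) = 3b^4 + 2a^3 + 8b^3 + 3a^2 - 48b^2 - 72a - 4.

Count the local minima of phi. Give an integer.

2

phi separates as a function of a plus a function of b, so ∇phi=0 decouples.
∂phi/∂a = 6(a - 3)(a + 4) = 0 at a ∈ {-4, 3}; ∂phi/∂b = 12b(b - 2)(b + 4) = 0 at b ∈ {-4, 0, 2}.
The Hessian is diagonal: diag(phi_aa, phi_bb). Second derivatives: phi_aa(-4)=-42, phi_aa(3)=42; phi_bb(-4)=288, phi_bb(0)=-96, phi_bb(2)=144.
Local minima occur where both diagonal entries positive: (3, -4), (3, 2). Count: 2.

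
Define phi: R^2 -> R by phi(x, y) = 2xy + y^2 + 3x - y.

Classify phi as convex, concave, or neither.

phi is quadratic, so its Hessian is the constant matrix H = [[0, 2], [2, 2]].
det(H) = -4, tr(H) = 2.
det(H) < 0, so H is indefinite: neither convex nor concave.

neither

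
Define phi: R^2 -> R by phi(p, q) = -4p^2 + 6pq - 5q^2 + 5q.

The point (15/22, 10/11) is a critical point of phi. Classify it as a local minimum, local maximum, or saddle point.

local maximum

The Hessian of phi is constant: H = [[-8, 6], [6, -10]].
det(H) = (-8)·(-10) − 6² = 44.
det(H) > 0 and tr(H) = -18 < 0, so H is negative definite and the point is a local maximum.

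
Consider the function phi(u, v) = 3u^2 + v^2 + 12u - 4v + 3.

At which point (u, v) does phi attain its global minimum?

phi(u,v) separates as P(u) + Q(v) + 3, so its minimum is min P + min Q + 3.
P'(u) = 6u + 12 vanishes at u ∈ {-2}; Q'(v) = 2v - 4 vanishes at v ∈ {2}.
Local minima of P (where P''>0): P(-2)=-12. Local minima of Q: Q(2)=-4.
So the global minimum of phi is P(-2) + Q(2) + 3 = -12 − 4 + 3 = -13, attained at (-2, 2).

(-2, 2)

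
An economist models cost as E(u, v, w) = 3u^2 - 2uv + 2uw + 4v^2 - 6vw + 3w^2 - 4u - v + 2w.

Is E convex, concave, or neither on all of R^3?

convex

E is quadratic, so its Hessian is the constant matrix H = [[6, -2, 2], [-2, 8, -6], [2, -6, 6]].
Leading principal minors: 6, 44, 64.
All positive ⇒ H ≻ 0 ⇒ convex.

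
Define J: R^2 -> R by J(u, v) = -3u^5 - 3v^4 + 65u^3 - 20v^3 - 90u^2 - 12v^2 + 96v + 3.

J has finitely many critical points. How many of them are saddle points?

6

J separates as a function of u plus a function of v, so ∇J=0 decouples.
∂J/∂u = -15u(u - 3)(u - 1)(u + 4) = 0 at u ∈ {-4, 0, 1, 3}; ∂J/∂v = -12(v - 1)(v + 2)(v + 4) = 0 at v ∈ {-4, -2, 1}.
The Hessian is diagonal: diag(J_uu, J_vv). Second derivatives: J_uu(-4)=2100, J_uu(0)=-180, J_uu(1)=150, J_uu(3)=-630; J_vv(-4)=-120, J_vv(-2)=72, J_vv(1)=-180.
Saddle points occur where the two diagonal entries have opposite signs: (-4, -4), (-4, 1), (0, -2), (1, -4), (1, 1), (3, -2). Count: 6.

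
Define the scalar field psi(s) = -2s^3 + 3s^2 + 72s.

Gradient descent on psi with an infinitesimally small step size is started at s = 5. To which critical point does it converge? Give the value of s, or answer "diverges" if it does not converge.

diverges

psi'(s) = -6(s - 4)(s + 3), so psi'(5) = -48.
Gradient descent moves in the -psi' direction, i.e. s is increasing.
There is no critical point above s=5, and psi' keeps the same sign, so the iterate runs off to +∞.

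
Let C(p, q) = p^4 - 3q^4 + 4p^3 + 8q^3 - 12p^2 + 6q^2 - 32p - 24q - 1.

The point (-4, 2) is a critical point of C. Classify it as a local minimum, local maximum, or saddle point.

The mixed partial ∂²C/∂p∂q is 0, so the Hessian at any point is diag(C_pp, C_qq) = diag(12(p^2 + 2p - 2), 12(-3q^2 + 4q + 1)).
At (-4, 2): H = diag(72, -36).
The eigenvalues have opposite signs, so H is indefinite: a saddle point.

saddle point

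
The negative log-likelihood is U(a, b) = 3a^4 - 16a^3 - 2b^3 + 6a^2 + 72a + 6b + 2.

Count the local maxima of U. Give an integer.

1

U separates as a function of a plus a function of b, so ∇U=0 decouples.
∂U/∂a = 12(a - 3)(a - 2)(a + 1) = 0 at a ∈ {-1, 2, 3}; ∂U/∂b = -6(b - 1)(b + 1) = 0 at b ∈ {-1, 1}.
The Hessian is diagonal: diag(U_aa, U_bb). Second derivatives: U_aa(-1)=144, U_aa(2)=-36, U_aa(3)=48; U_bb(-1)=12, U_bb(1)=-12.
Local maxima occur where both diagonal entries negative: (2, 1). Count: 1.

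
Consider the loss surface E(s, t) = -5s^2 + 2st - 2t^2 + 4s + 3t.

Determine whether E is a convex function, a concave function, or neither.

E is quadratic, so its Hessian is the constant matrix H = [[-10, 2], [2, -4]].
det(H) = 36, tr(H) = -14.
det(H) > 0 and tr(H) < 0, so H is negative definite everywhere: concave.

concave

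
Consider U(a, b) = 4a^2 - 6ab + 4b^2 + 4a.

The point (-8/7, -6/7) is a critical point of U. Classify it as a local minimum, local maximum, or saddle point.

The Hessian of U is constant: H = [[8, -6], [-6, 8]].
det(H) = 8·8 − (-6)² = 28.
det(H) > 0 and tr(H) = 16 > 0, so H is positive definite and the point is a local minimum.

local minimum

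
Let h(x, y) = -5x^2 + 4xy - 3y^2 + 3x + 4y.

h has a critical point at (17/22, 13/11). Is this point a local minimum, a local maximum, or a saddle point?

The Hessian of h is constant: H = [[-10, 4], [4, -6]].
det(H) = (-10)·(-6) − 4² = 44.
det(H) > 0 and tr(H) = -16 < 0, so H is negative definite and the point is a local maximum.

local maximum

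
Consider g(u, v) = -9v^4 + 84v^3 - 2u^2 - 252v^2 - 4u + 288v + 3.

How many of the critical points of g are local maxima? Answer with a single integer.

2

g separates as a function of u plus a function of v, so ∇g=0 decouples.
∂g/∂u = -4(u + 1) = 0 at u ∈ {-1}; ∂g/∂v = -36(v - 4)(v - 2)(v - 1) = 0 at v ∈ {1, 2, 4}.
The Hessian is diagonal: diag(g_uu, g_vv). Second derivatives: g_uu(-1)=-4; g_vv(1)=-108, g_vv(2)=72, g_vv(4)=-216.
Local maxima occur where both diagonal entries negative: (-1, 1), (-1, 4). Count: 2.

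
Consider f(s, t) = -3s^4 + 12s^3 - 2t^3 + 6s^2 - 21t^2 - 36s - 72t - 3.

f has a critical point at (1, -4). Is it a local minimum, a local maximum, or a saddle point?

The mixed partial ∂²f/∂s∂t is 0, so the Hessian at any point is diag(f_ss, f_tt) = diag(12(-3s^2 + 6s + 1), -6(2t + 7)).
At (1, -4): H = diag(48, 6).
Both eigenvalues are positive, so H is positive definite: a local minimum.

local minimum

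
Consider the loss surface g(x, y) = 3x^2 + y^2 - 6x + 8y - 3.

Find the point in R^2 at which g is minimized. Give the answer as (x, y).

g(x,y) separates as P(x) + Q(y) − 3, so its minimum is min P + min Q − 3.
P'(x) = 6x - 6 vanishes at x ∈ {1}; Q'(y) = 2y + 8 vanishes at y ∈ {-4}.
Local minima of P (where P''>0): P(1)=-3. Local minima of Q: Q(-4)=-16.
So the global minimum of g is P(1) + Q(-4) − 3 = -3 − 16 − 3 = -22, attained at (1, -4).

(1, -4)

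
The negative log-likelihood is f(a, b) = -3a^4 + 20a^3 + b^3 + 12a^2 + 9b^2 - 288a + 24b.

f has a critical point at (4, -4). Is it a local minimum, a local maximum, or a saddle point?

local maximum

The mixed partial ∂²f/∂a∂b is 0, so the Hessian at any point is diag(f_aa, f_bb) = diag(12(-3a^2 + 10a + 2), 6(b + 3)).
At (4, -4): H = diag(-72, -6).
Both eigenvalues are negative, so H is negative definite: a local maximum.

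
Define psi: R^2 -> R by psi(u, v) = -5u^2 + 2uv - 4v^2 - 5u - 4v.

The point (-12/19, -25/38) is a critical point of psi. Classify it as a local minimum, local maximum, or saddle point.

The Hessian of psi is constant: H = [[-10, 2], [2, -8]].
det(H) = (-10)·(-8) − 2² = 76.
det(H) > 0 and tr(H) = -18 < 0, so H is negative definite and the point is a local maximum.

local maximum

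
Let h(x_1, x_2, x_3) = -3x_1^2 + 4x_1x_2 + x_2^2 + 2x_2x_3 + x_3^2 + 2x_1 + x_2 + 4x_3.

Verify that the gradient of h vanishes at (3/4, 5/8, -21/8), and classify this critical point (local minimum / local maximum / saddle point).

∇h = (-6x_1 + 4x_2 + 2, 4x_1 + 2x_2 + 2x_3 + 1, 2x_2 + 2x_3 + 4); substituting (3/4, 5/8, -21/8) gives ∇h = (0, 0, 0), so (3/4, 5/8, -21/8) is indeed a critical point.
The Hessian is constant: H = [[-6, 4, 0], [4, 2, 2], [0, 2, 2]].
Leading principal minors: Δ₁ = -6, Δ₂ = -28, Δ₃ = -32.
The minors fit neither the all-positive nor the alternating-sign pattern, so H is indefinite: a saddle point.

saddle point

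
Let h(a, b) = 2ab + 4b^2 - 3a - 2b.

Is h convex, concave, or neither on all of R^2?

h is quadratic, so its Hessian is the constant matrix H = [[0, 2], [2, 8]].
det(H) = -4, tr(H) = 8.
det(H) < 0, so H is indefinite: neither convex nor concave.

neither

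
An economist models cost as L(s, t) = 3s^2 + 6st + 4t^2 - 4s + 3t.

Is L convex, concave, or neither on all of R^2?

L is quadratic, so its Hessian is the constant matrix H = [[6, 6], [6, 8]].
det(H) = 12, tr(H) = 14.
det(H) > 0 and tr(H) > 0, so H is positive definite everywhere: convex.

convex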